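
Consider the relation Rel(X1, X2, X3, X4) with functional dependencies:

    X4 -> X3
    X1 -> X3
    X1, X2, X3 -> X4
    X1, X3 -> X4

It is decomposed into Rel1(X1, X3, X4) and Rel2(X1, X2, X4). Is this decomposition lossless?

Common attributes: Rel1 ∩ Rel2 = {X1, X4}.
Closure of {X1, X4}: X4 → X3 applies, adding X3. So (X1, X4)⁺ = {X1, X3, X4}.
This closure contains every attribute of Rel1, so Rel1 ∩ Rel2 → Rel1. The join is lossless.

Yes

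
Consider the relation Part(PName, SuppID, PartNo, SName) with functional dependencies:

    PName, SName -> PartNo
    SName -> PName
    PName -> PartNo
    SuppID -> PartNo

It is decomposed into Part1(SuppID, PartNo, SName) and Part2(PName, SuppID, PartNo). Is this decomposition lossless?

No

Common attributes: Part1 ∩ Part2 = {SuppID, PartNo}.
No dependency enlarges {SuppID, PartNo}, so (SuppID, PartNo)⁺ = {SuppID, PartNo}.
The closure contains neither all of Part1 = {SuppID, PartNo, SName} nor all of Part2 = {PName, SuppID, PartNo}, so the common attributes are not a superkey of either fragment. The join is lossy.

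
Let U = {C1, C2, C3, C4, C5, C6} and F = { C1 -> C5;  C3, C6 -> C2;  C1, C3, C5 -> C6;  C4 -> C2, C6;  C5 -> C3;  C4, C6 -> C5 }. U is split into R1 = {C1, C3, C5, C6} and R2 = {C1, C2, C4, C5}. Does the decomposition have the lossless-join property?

Yes

Common attributes: R1 ∩ R2 = {C1, C5}.
Closure of {C1, C5}: C5 → C3 applies, adding C3; C1, C3, C5 → C6 applies, adding C6; C3, C6 → C2 applies, adding C2. So (C1, C5)⁺ = {C1, C2, C3, C5, C6}.
This closure contains every attribute of R1, so R1 ∩ R2 → R1. The join is lossless.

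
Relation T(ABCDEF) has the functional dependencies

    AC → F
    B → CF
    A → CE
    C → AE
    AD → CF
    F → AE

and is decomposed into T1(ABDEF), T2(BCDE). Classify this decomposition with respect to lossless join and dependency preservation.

Lossless test: (BDE)⁺ = {ABCDEF}, which contains all of one fragment — lossless.
Dependency preservation: the restricted closure of {A} across the fragments never reaches {CE}, so A → CE cannot be enforced without a join — not preserved.

lossless but not dependency-preserving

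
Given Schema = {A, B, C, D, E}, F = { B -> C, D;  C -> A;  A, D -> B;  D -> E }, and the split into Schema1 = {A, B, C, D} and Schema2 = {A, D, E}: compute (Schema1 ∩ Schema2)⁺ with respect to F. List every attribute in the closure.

A, B, C, D, E

Schema1 ∩ Schema2 = {A, D}.
A, D → B applies, adding B
D → E applies, adding E
B → C, D applies, adding C
Closure: {A, B, C, D, E}.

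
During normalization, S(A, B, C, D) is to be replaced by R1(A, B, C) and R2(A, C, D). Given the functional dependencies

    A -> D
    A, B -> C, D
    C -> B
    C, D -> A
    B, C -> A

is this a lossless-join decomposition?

Common attributes: R1 ∩ R2 = {A, C}.
Closure of {A, C}: A → D applies, adding D; C → B applies, adding B. So (A, C)⁺ = {A, B, C, D}.
This closure contains every attribute of R1, so R1 ∩ R2 → R1. The join is lossless.

Yes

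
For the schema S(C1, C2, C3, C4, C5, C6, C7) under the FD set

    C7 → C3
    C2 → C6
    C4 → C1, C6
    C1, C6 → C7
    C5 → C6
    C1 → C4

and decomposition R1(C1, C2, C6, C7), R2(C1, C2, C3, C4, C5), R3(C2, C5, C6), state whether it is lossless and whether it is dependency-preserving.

Lossless test (chase): Rows 1 and 2 agree on C2; apply C2→C6 and equate their C6 entries. Rows 1 and 2 agree on C1, C6; apply C1, C6→C7 and equate their C7 entries. Rows 1 and 2 agree on C1; apply C1→C4 and equate their C4 entries. Rows 1 and 2 agree on C7; apply C7→C3 and equate their C3 entries. Row 2 is now all distinguished symbols — the join is lossless.
Dependency preservation: the restricted closure of {C7} across the fragments never reaches {C3}, so C7 → C3 cannot be enforced without a join — not preserved.

lossless but not dependency-preserving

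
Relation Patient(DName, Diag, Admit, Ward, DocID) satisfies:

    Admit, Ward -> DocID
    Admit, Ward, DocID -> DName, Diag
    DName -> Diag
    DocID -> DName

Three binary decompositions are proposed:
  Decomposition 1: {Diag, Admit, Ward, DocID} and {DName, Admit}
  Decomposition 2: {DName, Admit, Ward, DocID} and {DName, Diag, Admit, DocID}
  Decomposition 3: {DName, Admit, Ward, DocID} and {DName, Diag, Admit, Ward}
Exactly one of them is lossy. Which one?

Decomposition 1: common = {Admit}, closure = {Admit} → lossy.
Decomposition 2: common = {DName, Admit, DocID}, closure = {DName, Diag, Admit, DocID} → lossless.
Decomposition 3: common = {DName, Admit, Ward}, closure = {DName, Diag, Admit, Ward, DocID} → lossless.

Decomposition 1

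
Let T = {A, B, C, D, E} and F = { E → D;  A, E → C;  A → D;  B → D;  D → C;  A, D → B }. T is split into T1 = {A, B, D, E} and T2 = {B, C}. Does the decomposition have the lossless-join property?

Common attributes: T1 ∩ T2 = {B}.
Closure of {B}: B → D applies, adding D; D → C applies, adding C. So (B)⁺ = {B, C, D}.
This closure contains every attribute of T2, so T1 ∩ T2 → T2. The join is lossless.

Yes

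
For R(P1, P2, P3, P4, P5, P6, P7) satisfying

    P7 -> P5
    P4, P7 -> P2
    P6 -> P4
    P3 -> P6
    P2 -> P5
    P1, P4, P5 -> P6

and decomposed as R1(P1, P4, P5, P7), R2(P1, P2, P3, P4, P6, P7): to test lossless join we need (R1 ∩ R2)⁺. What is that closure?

R1 ∩ R2 = {P1, P4, P7}.
P7 → P5 applies, adding P5
P4, P7 → P2 applies, adding P2
P1, P4, P5 → P6 applies, adding P6
Closure: {P1, P2, P4, P5, P6, P7}.

P1, P2, P4, P5, P6, P7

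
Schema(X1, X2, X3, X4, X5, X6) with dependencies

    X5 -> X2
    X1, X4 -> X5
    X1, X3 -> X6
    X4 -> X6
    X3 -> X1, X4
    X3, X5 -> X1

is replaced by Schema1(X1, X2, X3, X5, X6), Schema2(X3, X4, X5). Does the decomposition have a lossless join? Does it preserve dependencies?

lossless but not dependency-preserving

Lossless test: (X3, X5)⁺ = {X1, X2, X3, X4, X5, X6}, which contains all of one fragment — lossless.
Dependency preservation: the restricted closure of {X1, X4} across the fragments never reaches {X5}, so X1, X4 → X5 cannot be enforced without a join — not preserved.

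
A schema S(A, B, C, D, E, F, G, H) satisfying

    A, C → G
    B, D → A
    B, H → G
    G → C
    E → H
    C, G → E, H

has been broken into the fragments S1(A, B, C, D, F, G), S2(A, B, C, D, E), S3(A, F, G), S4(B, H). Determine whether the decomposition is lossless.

Chase test. Columns are A, B, C, D, E, F, G, H; row i has aⱼ where attribute j ∈ Si, else bᵢⱼ.
Initial tableau (one row per fragment):
  row 1: a1 a2 a3 a4 b15 a6 a7 b18
  row 2: a1 a2 a3 a4 a5 b26 b27 b28
  row 3: a1 b32 b33 b34 b35 a6 a7 b38
  row 4: b41 a2 b43 b44 b45 b46 b47 a8
Rows 1 and 2 agree on A, C; apply A, C→G and equate their G entries.
Rows 1 and 3 agree on G; apply G→C and equate their C entries.
Rows 1 and 2 agree on C, G; apply C, G→E, H and equate their E, H entries.
Rows 1 and 3 agree on C, G; apply C, G→E, H and equate their E, H entries.
No row becomes fully distinguished — the join is lossy.

No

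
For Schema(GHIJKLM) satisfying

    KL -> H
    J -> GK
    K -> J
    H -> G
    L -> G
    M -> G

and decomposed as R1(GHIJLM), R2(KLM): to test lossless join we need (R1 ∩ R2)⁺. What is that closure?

R1 ∩ R2 = {LM}.
L → G applies, adding G
Closure: {GLM}.

GLM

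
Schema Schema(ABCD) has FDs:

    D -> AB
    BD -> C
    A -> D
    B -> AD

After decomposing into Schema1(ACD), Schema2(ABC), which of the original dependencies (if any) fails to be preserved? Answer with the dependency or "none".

none

D → AB: restricted closure across fragments reaches AB.
BD → C: restricted closure across fragments reaches C.
A → D lies within Schema1.
B → AD: restricted closure across fragments reaches AD.
Every dependency is enforceable on the fragments, so the decomposition is dependency-preserving.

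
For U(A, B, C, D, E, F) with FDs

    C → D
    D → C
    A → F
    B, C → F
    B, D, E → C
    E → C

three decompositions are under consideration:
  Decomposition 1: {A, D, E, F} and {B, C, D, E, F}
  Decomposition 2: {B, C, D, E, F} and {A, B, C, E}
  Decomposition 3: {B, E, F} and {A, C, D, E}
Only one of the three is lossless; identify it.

Decomposition 1: common = {D, E, F}, closure = {C, D, E, F} → lossy.
Decomposition 2: common = {B, C, E}, closure = {B, C, D, E, F} → lossless.
Decomposition 3: common = {E}, closure = {C, D, E} → lossy.

Decomposition 2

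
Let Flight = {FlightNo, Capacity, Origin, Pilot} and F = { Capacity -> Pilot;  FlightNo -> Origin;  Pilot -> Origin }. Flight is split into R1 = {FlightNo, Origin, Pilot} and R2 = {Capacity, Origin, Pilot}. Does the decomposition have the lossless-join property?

Common attributes: R1 ∩ R2 = {Origin, Pilot}.
No dependency enlarges {Origin, Pilot}, so (Origin, Pilot)⁺ = {Origin, Pilot}.
The closure contains neither all of R1 = {FlightNo, Origin, Pilot} nor all of R2 = {Capacity, Origin, Pilot}, so the common attributes are not a superkey of either fragment. The join is lossy.

No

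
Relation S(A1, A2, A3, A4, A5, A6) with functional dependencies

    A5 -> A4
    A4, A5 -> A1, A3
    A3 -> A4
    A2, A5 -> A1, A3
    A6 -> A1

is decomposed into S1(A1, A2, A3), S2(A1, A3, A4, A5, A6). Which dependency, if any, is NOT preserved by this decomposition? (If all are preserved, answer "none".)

A5 → A4 lies within S2.
A4, A5 → A1, A3 lies within S2.
A3 → A4 lies within S2.
A2, A5 → A1, A3: restricted closure across fragments reaches A1, A3.
A6 → A1 lies within S2.
Every dependency is enforceable on the fragments, so the decomposition is dependency-preserving.

none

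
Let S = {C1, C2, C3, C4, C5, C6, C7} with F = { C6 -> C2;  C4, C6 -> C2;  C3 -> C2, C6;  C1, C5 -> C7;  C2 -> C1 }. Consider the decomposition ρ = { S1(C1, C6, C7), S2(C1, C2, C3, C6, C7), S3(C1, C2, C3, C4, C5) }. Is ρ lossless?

Chase test. Columns are C1, C2, C3, C4, C5, C6, C7; row i has aⱼ where attribute j ∈ Si, else bᵢⱼ.
Initial tableau (one row per fragment):
  row 1: a1 b12 b13 b14 b15 a6 a7
  row 2: a1 a2 a3 b24 b25 a6 a7
  row 3: a1 a2 a3 a4 a5 b36 b37
Rows 1 and 2 agree on C6; apply C6→C2 and equate their C2 entries.
Rows 2 and 3 agree on C3; apply C3→C2, C6 and equate their C2, C6 entries.
No row becomes fully distinguished — the join is lossy.

No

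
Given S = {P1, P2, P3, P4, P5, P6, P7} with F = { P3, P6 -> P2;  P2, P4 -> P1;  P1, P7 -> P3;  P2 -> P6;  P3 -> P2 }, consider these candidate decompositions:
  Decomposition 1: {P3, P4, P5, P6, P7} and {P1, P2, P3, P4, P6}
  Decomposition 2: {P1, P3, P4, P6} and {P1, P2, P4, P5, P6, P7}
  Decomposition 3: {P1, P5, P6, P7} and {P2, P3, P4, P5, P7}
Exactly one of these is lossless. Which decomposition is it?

Decomposition 1

Decomposition 1: common = {P3, P4, P6}, closure = {P1, P2, P3, P4, P6} → lossless.
Decomposition 2: common = {P1, P4, P6}, closure = {P1, P4, P6} → lossy.
Decomposition 3: common = {P5, P7}, closure = {P5, P7} → lossy.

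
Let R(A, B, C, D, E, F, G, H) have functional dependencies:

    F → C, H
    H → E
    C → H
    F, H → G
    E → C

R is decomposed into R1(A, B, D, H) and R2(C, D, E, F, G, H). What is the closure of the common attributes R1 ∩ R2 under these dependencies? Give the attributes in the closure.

C, D, E, H

R1 ∩ R2 = {D, H}.
H → E applies, adding E
E → C applies, adding C
Closure: {C, D, E, H}.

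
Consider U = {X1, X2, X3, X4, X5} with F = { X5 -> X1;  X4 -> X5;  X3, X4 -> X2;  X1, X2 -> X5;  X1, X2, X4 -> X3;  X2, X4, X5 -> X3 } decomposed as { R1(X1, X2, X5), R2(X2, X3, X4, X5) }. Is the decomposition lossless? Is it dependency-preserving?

Lossless test: (X2, X5)⁺ = {X1, X2, X5}, which contains all of one fragment — lossless.
Dependency preservation: X1, X2, X4 → X3 is not contained in any single fragment, but the restricted closure of its left-hand side across the fragments still reaches the right-hand side; the remaining FDs each lie inside some fragment. All dependencies are preserved.

lossless and dependency-preserving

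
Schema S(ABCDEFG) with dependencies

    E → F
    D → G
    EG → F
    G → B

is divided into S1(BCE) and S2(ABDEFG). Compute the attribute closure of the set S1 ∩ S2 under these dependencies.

BEF

S1 ∩ S2 = {BE}.
E → F applies, adding F
Closure: {BEF}.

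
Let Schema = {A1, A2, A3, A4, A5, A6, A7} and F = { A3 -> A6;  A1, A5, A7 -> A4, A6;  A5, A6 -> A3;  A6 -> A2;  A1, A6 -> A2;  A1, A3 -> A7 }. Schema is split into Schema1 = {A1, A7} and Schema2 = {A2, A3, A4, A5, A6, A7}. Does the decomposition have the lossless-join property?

No

Common attributes: Schema1 ∩ Schema2 = {A7}.
No dependency enlarges {A7}, so (A7)⁺ = {A7}.
The closure contains neither all of Schema1 = {A1, A7} nor all of Schema2 = {A2, A3, A4, A5, A6, A7}, so the common attributes are not a superkey of either fragment. The join is lossy.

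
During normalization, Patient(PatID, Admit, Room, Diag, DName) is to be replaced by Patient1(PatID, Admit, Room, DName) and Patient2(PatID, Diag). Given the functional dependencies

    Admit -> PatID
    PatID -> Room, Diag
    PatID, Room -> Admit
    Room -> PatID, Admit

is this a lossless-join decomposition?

Common attributes: Patient1 ∩ Patient2 = {PatID}.
Closure of {PatID}: PatID → Room, Diag applies, adding Room, Diag; PatID, Room → Admit applies, adding Admit. So (PatID)⁺ = {PatID, Admit, Room, Diag}.
This closure contains every attribute of Patient2, so Patient1 ∩ Patient2 → Patient2. The join is lossless.

Yes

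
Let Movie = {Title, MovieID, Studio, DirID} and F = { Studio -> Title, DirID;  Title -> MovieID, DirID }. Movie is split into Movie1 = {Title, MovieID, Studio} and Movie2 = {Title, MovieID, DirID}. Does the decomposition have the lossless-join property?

Yes

Common attributes: Movie1 ∩ Movie2 = {Title, MovieID}.
Closure of {Title, MovieID}: Title → MovieID, DirID applies, adding DirID. So (Title, MovieID)⁺ = {Title, MovieID, DirID}.
This closure contains every attribute of Movie2, so Movie1 ∩ Movie2 → Movie2. The join is lossless.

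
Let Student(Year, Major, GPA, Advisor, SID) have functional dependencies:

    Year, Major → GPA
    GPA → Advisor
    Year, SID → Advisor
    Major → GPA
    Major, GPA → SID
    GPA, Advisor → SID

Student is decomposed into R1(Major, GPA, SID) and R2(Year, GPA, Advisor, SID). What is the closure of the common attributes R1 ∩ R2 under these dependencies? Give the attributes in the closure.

R1 ∩ R2 = {GPA, SID}.
GPA → Advisor applies, adding Advisor
Closure: {GPA, Advisor, SID}.

GPA, Advisor, SID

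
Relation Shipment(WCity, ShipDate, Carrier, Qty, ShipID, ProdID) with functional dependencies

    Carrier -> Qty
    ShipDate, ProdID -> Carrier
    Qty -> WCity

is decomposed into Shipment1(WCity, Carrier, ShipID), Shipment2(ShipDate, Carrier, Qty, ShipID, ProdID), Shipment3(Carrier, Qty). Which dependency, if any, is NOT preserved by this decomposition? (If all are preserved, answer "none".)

Check Qty → WCity: no single fragment contains all of {WCity, Qty}, and the restricted closure of {Qty} across the fragments never reaches {WCity}.
Carrier → Qty is preserved.
ShipDate, ProdID → Carrier is preserved.

Qty -> WCity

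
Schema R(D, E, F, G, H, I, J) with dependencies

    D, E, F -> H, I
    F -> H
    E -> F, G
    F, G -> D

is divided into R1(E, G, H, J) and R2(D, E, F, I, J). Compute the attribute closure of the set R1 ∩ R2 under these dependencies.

R1 ∩ R2 = {E, J}.
E → F, G applies, adding F, G
F, G → D applies, adding D
D, E, F → H, I applies, adding H, I
Closure: {D, E, F, G, H, I, J}.

D, E, F, G, H, I, J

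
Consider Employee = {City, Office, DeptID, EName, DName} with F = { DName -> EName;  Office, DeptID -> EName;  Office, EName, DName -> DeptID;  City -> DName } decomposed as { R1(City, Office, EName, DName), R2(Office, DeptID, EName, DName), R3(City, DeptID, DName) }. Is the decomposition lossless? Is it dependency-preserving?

lossless and dependency-preserving

Lossless test (chase): Rows 1 and 3 agree on DName; apply DName→EName and equate their EName entries. Rows 1 and 2 agree on Office, EName, DName; apply Office, EName, DName→DeptID and equate their DeptID entries. Row 1 is now all distinguished symbols — the join is lossless.
Dependency preservation: every FD's attributes lie within a single fragment, so each can be enforced locally — preserved.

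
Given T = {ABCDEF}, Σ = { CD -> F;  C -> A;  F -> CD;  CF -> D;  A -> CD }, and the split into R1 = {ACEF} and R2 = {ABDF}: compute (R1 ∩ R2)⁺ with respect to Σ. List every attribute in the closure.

R1 ∩ R2 = {AF}.
F → CD applies, adding CD
Closure: {ACDF}.

ACDF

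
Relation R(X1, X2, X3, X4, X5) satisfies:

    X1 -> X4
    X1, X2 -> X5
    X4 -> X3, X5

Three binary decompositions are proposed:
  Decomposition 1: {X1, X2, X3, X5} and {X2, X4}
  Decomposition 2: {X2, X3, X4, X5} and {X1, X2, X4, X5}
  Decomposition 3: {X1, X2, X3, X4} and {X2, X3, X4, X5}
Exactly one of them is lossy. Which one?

Decomposition 1

Decomposition 1: common = {X2}, closure = {X2} → lossy.
Decomposition 2: common = {X2, X4, X5}, closure = {X2, X3, X4, X5} → lossless.
Decomposition 3: common = {X2, X3, X4}, closure = {X2, X3, X4, X5} → lossless.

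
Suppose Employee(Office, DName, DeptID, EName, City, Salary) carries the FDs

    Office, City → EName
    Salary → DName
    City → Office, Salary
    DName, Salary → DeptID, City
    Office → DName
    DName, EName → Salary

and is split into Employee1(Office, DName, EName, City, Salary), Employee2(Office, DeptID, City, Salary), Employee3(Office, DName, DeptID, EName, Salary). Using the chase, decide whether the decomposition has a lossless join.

Yes

Chase test. Columns are Office, DName, DeptID, EName, City, Salary; row i has aⱼ where attribute j ∈ Employeei, else bᵢⱼ.
Initial tableau (one row per fragment):
  row 1: a1 a2 b13 a4 a5 a6
  row 2: a1 b22 a3 b24 a5 a6
  row 3: a1 a2 a3 a4 b35 a6
Rows 1 and 2 agree on Office, City; apply Office, City→EName and equate their EName entries.
Rows 1 and 2 agree on Salary; apply Salary→DName and equate their DName entries.
Rows 1 and 2 agree on DName, Salary; apply DName, Salary→DeptID, City and equate their DeptID, City entries.
Rows 1 and 3 agree on DName, Salary; apply DName, Salary→DeptID, City and equate their DeptID, City entries.
Row 1 is now all distinguished symbols — the join is lossless.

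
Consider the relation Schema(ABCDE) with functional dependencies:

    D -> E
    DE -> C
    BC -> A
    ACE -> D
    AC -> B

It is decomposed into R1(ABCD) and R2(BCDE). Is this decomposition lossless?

Common attributes: R1 ∩ R2 = {BCD}.
Closure of {BCD}: D → E applies, adding E; BC → A applies, adding A. So (BCD)⁺ = {ABCDE}.
This closure contains every attribute of R1, so R1 ∩ R2 → R1. The join is lossless.

Yes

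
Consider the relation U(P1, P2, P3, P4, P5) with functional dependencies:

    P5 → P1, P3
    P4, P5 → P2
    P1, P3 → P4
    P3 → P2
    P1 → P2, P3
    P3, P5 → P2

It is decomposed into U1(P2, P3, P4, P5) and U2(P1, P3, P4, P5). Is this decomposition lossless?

Yes

Common attributes: U1 ∩ U2 = {P3, P4, P5}.
Closure of {P3, P4, P5}: P5 → P1, P3 applies, adding P1; P4, P5 → P2 applies, adding P2. So (P3, P4, P5)⁺ = {P1, P2, P3, P4, P5}.
This closure contains every attribute of U1, so U1 ∩ U2 → U1. The join is lossless.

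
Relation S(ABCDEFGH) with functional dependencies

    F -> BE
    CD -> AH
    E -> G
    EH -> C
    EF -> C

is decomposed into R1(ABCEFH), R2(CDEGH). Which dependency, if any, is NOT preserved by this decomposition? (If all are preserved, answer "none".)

CD -> AH

Check CD → AH: no single fragment contains all of {ACDH}, and the restricted closure of {CD} across the fragments never reaches {AH}.
F → BE is preserved.
E → G is preserved.
EH → C is preserved.
EF → C is preserved.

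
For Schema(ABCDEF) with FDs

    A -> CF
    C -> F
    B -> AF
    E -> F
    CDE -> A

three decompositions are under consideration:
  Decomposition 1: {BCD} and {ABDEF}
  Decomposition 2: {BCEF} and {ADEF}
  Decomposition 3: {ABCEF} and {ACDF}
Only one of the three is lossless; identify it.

Decomposition 1

Decomposition 1: common = {BD}, closure = {ABCDF} → lossless.
Decomposition 2: common = {EF}, closure = {EF} → lossy.
Decomposition 3: common = {ACF}, closure = {ACF} → lossy.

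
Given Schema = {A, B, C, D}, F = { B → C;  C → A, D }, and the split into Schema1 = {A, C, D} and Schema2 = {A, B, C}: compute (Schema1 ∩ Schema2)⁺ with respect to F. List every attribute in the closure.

Schema1 ∩ Schema2 = {A, C}.
C → A, D applies, adding D
Closure: {A, C, D}.

A, C, D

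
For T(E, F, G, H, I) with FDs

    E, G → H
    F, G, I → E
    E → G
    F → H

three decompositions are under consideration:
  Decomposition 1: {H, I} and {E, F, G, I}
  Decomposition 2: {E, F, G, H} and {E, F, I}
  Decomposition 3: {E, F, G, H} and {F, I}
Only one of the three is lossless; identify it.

Decomposition 1: common = {I}, closure = {I} → lossy.
Decomposition 2: common = {E, F}, closure = {E, F, G, H} → lossless.
Decomposition 3: common = {F}, closure = {F, H} → lossy.

Decomposition 2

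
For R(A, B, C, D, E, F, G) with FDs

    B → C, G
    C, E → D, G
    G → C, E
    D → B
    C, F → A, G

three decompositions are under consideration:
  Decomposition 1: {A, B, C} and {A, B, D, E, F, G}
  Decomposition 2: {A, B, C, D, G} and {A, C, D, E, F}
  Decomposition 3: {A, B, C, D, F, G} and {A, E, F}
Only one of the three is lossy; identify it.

Decomposition 3

Decomposition 1: common = {A, B}, closure = {A, B, C, D, E, G} → lossless.
Decomposition 2: common = {A, C, D}, closure = {A, B, C, D, E, G} → lossless.
Decomposition 3: common = {A, F}, closure = {A, F} → lossy.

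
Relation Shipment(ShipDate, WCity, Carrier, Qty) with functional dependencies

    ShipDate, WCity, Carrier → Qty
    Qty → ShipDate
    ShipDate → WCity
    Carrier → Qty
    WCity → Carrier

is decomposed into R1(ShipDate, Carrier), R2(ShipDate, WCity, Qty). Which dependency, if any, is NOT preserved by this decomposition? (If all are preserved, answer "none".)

ShipDate, WCity, Carrier → Qty: restricted closure across fragments reaches Qty.
Qty → ShipDate lies within R2.
ShipDate → WCity lies within R2.
Carrier → Qty: restricted closure across fragments reaches Qty.
WCity → Carrier: restricted closure across fragments reaches Carrier.
Every dependency is enforceable on the fragments, so the decomposition is dependency-preserving.

none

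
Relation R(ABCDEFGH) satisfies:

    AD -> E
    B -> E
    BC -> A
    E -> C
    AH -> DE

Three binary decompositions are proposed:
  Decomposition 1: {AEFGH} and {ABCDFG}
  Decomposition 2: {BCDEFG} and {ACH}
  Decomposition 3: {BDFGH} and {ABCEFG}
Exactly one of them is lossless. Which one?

Decomposition 3

Decomposition 1: common = {AFG}, closure = {AFG} → lossy.
Decomposition 2: common = {C}, closure = {C} → lossy.
Decomposition 3: common = {BFG}, closure = {ABCEFG} → lossless.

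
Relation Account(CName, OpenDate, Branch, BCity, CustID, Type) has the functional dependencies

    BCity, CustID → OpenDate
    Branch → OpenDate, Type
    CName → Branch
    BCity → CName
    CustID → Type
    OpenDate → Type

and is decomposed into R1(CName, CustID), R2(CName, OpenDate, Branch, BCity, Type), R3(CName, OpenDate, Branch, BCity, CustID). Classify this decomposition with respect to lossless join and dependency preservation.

Lossless test (chase): Rows 2 and 3 agree on Branch; apply Branch→OpenDate, Type and equate their OpenDate, Type entries. Rows 1 and 2 agree on CName; apply CName→Branch and equate their Branch entries. Rows 1 and 3 agree on CustID; apply CustID→Type and equate their Type entries. Rows 1 and 2 agree on Branch; apply Branch→OpenDate, Type and equate their OpenDate, Type entries. Row 3 is now all distinguished symbols — the join is lossless.
Dependency preservation: the restricted closure of {CustID} across the fragments never reaches {Type}, so CustID → Type cannot be enforced without a join — not preserved.

lossless but not dependency-preserving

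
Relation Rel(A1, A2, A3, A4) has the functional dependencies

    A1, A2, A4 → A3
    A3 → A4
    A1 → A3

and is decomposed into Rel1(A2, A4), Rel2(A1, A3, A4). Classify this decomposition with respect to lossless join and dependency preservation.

lossy but dependency-preserving

Lossless test: (A4)⁺ = {A4}, which is a superkey of neither fragment — lossy.
Dependency preservation: A1, A2, A4 → A3 is not contained in any single fragment, but the restricted closure of its left-hand side across the fragments still reaches the right-hand side; the remaining FDs each lie inside some fragment. All dependencies are preserved.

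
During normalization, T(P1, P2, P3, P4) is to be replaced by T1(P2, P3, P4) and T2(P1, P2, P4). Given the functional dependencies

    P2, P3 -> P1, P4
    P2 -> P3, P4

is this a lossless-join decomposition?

Yes

Common attributes: T1 ∩ T2 = {P2, P4}.
Closure of {P2, P4}: P2 → P3, P4 applies, adding P3; P2, P3 → P1, P4 applies, adding P1. So (P2, P4)⁺ = {P1, P2, P3, P4}.
This closure contains every attribute of T1, so T1 ∩ T2 → T1. The join is lossless.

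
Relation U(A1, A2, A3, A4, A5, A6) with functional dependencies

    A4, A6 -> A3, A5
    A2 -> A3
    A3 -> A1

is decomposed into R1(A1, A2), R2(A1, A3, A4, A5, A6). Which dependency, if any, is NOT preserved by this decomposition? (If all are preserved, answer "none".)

Check A2 → A3: no single fragment contains all of {A2, A3}, and the restricted closure of {A2} across the fragments never reaches {A3}.
A4, A6 → A3, A5 is preserved.
A3 → A1 is preserved.

A2 -> A3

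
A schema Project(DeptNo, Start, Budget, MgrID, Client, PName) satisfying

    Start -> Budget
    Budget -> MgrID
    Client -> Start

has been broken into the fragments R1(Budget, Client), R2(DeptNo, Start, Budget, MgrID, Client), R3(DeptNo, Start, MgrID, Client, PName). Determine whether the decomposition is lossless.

Chase test. Columns are DeptNo, Start, Budget, MgrID, Client, PName; row i has aⱼ where attribute j ∈ Ri, else bᵢⱼ.
Initial tableau (one row per fragment):
  row 1: b11 b12 a3 b14 a5 b16
  row 2: a1 a2 a3 a4 a5 b26
  row 3: a1 a2 b33 a4 a5 a6
Rows 2 and 3 agree on Start; apply Start→Budget and equate their Budget entries.
Rows 1 and 2 agree on Budget; apply Budget→MgrID and equate their MgrID entries.
Rows 1 and 2 agree on Client; apply Client→Start and equate their Start entries.
Row 3 is now all distinguished symbols — the join is lossless.

Yes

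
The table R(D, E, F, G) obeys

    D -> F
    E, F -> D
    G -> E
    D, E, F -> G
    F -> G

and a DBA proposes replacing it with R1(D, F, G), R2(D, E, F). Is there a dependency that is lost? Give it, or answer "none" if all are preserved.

G -> E

Check G → E: no single fragment contains all of {E, G}, and the restricted closure of {G} across the fragments never reaches {E}.
D → F is preserved.
E, F → D is preserved.
D, E, F → G is preserved.
F → G is preserved.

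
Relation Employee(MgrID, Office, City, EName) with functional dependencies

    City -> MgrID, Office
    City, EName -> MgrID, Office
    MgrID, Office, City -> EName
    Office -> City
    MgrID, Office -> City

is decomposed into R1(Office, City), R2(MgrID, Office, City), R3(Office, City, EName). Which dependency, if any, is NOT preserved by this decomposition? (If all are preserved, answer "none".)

none

City → MgrID, Office lies within R2.
City, EName → MgrID, Office: restricted closure across fragments reaches MgrID, Office.
MgrID, Office, City → EName: restricted closure across fragments reaches EName.
Office → City lies within R1.
MgrID, Office → City lies within R2.
Every dependency is enforceable on the fragments, so the decomposition is dependency-preserving.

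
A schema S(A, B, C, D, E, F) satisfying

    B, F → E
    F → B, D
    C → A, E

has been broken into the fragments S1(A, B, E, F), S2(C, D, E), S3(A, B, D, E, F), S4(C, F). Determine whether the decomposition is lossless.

No

Chase test. Columns are A, B, C, D, E, F; row i has aⱼ where attribute j ∈ Si, else bᵢⱼ.
Initial tableau (one row per fragment):
  row 1: a1 a2 b13 b14 a5 a6
  row 2: b21 b22 a3 a4 a5 b26
  row 3: a1 a2 b33 a4 a5 a6
  row 4: b41 b42 a3 b44 b45 a6
Rows 1 and 3 agree on F; apply F→B, D and equate their B, D entries.
Rows 1 and 4 agree on F; apply F→B, D and equate their B, D entries.
Rows 2 and 4 agree on C; apply C→A, E and equate their A, E entries.
No row becomes fully distinguished — the join is lossy.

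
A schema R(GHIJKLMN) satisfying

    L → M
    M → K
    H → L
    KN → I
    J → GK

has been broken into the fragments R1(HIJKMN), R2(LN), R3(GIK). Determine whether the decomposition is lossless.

Chase test. Columns are GHIJKLMN; row i has aⱼ where attribute j ∈ Ri, else bᵢⱼ.
Initial tableau (one row per fragment):
  row 1: b11 a2 a3 a4 a5 b16 a7 a8
  row 2: b21 b22 b23 b24 b25 a6 b27 a8
  row 3: a1 b32 a3 b34 a5 b36 b37 b38
No row becomes fully distinguished — the join is lossy.

No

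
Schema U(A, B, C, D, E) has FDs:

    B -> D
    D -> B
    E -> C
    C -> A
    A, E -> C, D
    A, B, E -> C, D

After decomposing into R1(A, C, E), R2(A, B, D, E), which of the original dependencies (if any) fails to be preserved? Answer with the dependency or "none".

none

B → D lies within R2.
D → B lies within R2.
E → C lies within R1.
C → A lies within R1.
A, E → C, D: restricted closure across fragments reaches C, D.
A, B, E → C, D: restricted closure across fragments reaches C, D.
Every dependency is enforceable on the fragments, so the decomposition is dependency-preserving.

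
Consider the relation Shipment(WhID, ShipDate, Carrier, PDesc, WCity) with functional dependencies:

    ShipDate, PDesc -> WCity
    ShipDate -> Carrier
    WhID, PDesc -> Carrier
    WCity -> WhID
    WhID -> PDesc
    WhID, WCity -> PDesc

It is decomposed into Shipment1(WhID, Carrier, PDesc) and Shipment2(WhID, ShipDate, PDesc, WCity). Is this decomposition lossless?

Common attributes: Shipment1 ∩ Shipment2 = {WhID, PDesc}.
Closure of {WhID, PDesc}: WhID, PDesc → Carrier applies, adding Carrier. So (WhID, PDesc)⁺ = {WhID, Carrier, PDesc}.
This closure contains every attribute of Shipment1, so Shipment1 ∩ Shipment2 → Shipment1. The join is lossless.

Yes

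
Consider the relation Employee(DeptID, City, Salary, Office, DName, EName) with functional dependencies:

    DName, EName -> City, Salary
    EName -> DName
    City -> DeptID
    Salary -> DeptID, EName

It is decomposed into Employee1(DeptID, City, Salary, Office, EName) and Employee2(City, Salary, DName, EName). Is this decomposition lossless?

Yes

Common attributes: Employee1 ∩ Employee2 = {City, Salary, EName}.
Closure of {City, Salary, EName}: EName → DName applies, adding DName; City → DeptID applies, adding DeptID. So (City, Salary, EName)⁺ = {DeptID, City, Salary, DName, EName}.
This closure contains every attribute of Employee2, so Employee1 ∩ Employee2 → Employee2. The join is lossless.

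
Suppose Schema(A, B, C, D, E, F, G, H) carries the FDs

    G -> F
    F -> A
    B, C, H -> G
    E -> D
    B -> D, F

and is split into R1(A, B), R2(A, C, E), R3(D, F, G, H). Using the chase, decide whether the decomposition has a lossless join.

Chase test. Columns are A, B, C, D, E, F, G, H; row i has aⱼ where attribute j ∈ Ri, else bᵢⱼ.
Initial tableau (one row per fragment):
  row 1: a1 a2 b13 b14 b15 b16 b17 b18
  row 2: a1 b22 a3 b24 a5 b26 b27 b28
  row 3: b31 b32 b33 a4 b35 a6 a7 a8
No row becomes fully distinguished — the join is lossy.

No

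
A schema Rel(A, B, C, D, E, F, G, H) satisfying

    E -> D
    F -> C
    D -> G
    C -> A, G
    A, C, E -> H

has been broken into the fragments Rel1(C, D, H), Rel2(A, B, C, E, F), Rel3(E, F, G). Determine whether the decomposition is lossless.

No

Chase test. Columns are A, B, C, D, E, F, G, H; row i has aⱼ where attribute j ∈ Reli, else bᵢⱼ.
Initial tableau (one row per fragment):
  row 1: b11 b12 a3 a4 b15 b16 b17 a8
  row 2: a1 a2 a3 b24 a5 a6 b27 b28
  row 3: b31 b32 b33 b34 a5 a6 a7 b38
Rows 2 and 3 agree on E; apply E→D and equate their D entries.
Rows 2 and 3 agree on F; apply F→C and equate their C entries.
Rows 2 and 3 agree on D; apply D→G and equate their G entries.
Rows 1 and 2 agree on C; apply C→A, G and equate their A, G entries.
Rows 1 and 3 agree on C; apply C→A, G and equate their A, G entries.
Rows 2 and 3 agree on A, C, E; apply A, C, E→H and equate their H entries.
No row becomes fully distinguished — the join is lossy.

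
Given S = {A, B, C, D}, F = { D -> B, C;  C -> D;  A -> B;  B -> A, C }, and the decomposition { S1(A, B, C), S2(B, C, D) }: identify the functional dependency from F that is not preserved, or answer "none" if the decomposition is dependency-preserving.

none

D → B, C lies within S2.
C → D lies within S2.
A → B lies within S1.
B → A, C lies within S1.
Every dependency is enforceable on the fragments, so the decomposition is dependency-preserving.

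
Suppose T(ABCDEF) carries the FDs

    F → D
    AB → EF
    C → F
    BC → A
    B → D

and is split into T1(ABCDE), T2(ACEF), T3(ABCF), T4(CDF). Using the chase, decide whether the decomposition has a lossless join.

Chase test. Columns are ABCDEF; row i has aⱼ where attribute j ∈ Ti, else bᵢⱼ.
Initial tableau (one row per fragment):
  row 1: a1 a2 a3 a4 a5 b16
  row 2: a1 b22 a3 b24 a5 a6
  row 3: a1 a2 a3 b34 b35 a6
  row 4: b41 b42 a3 a4 b45 a6
Rows 2 and 3 agree on F; apply F→D and equate their D entries.
Rows 2 and 4 agree on F; apply F→D and equate their D entries.
Rows 1 and 3 agree on AB; apply AB→EF and equate their EF entries.
Row 1 is now all distinguished symbols — the join is lossless.

Yes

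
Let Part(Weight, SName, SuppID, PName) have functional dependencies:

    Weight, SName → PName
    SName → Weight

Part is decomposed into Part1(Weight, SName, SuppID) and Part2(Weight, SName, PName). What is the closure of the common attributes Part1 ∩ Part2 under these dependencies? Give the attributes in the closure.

Weight, SName, PName

Part1 ∩ Part2 = {Weight, SName}.
Weight, SName → PName applies, adding PName
Closure: {Weight, SName, PName}.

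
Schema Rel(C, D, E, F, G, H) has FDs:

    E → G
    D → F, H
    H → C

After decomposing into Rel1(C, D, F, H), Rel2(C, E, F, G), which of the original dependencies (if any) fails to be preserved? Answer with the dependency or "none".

E → G lies within Rel2.
D → F, H lies within Rel1.
H → C lies within Rel1.
Every dependency is enforceable on the fragments, so the decomposition is dependency-preserving.

none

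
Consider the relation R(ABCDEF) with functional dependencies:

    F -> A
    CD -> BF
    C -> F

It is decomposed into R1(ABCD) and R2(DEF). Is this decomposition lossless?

Common attributes: R1 ∩ R2 = {D}.
No dependency enlarges {D}, so (D)⁺ = {D}.
The closure contains neither all of R1 = {ABCD} nor all of R2 = {DEF}, so the common attributes are not a superkey of either fragment. The join is lossy.

No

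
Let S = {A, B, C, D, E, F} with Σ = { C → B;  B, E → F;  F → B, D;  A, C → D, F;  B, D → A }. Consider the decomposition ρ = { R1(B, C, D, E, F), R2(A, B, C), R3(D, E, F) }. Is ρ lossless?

Chase test. Columns are A, B, C, D, E, F; row i has aⱼ where attribute j ∈ Ri, else bᵢⱼ.
Initial tableau (one row per fragment):
  row 1: b11 a2 a3 a4 a5 a6
  row 2: a1 a2 a3 b24 b25 b26
  row 3: b31 b32 b33 a4 a5 a6
Rows 1 and 3 agree on F; apply F→B, D and equate their B, D entries.
Rows 1 and 3 agree on B, D; apply B, D→A and equate their A entries.
No row becomes fully distinguished — the join is lossy.

No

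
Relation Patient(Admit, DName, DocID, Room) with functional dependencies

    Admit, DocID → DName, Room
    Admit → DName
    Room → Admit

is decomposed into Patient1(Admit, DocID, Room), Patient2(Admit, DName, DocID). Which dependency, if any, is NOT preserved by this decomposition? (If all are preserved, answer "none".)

Admit, DocID → DName, Room: restricted closure across fragments reaches DName, Room.
Admit → DName lies within Patient2.
Room → Admit lies within Patient1.
Every dependency is enforceable on the fragments, so the decomposition is dependency-preserving.

none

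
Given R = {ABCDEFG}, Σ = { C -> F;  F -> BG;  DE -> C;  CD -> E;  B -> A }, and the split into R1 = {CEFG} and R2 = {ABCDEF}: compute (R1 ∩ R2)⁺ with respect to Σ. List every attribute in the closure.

ABCEFG

R1 ∩ R2 = {CEF}.
F → BG applies, adding BG
B → A applies, adding A
Closure: {ABCEFG}.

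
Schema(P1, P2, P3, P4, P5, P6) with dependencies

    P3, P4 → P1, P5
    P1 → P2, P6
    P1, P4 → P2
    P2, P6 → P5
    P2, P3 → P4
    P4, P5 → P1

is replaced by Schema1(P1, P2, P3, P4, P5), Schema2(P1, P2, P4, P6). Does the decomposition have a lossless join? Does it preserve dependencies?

Lossless test: (P1, P2, P4)⁺ = {P1, P2, P4, P5, P6}, which contains all of one fragment — lossless.
Dependency preservation: the restricted closure of {P2, P6} across the fragments never reaches {P5}, so P2, P6 → P5 cannot be enforced without a join — not preserved.

lossless but not dependency-preserving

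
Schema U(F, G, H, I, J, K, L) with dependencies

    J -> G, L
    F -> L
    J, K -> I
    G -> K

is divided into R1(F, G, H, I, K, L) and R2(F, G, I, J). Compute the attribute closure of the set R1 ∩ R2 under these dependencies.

R1 ∩ R2 = {F, G, I}.
F → L applies, adding L
G → K applies, adding K
Closure: {F, G, I, K, L}.

F, G, I, K, L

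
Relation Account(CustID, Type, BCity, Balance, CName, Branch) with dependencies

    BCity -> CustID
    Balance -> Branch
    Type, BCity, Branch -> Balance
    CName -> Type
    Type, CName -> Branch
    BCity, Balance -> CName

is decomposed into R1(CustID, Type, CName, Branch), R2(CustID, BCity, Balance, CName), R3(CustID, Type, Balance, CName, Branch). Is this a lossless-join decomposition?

Yes

Chase test. Columns are CustID, Type, BCity, Balance, CName, Branch; row i has aⱼ where attribute j ∈ Ri, else bᵢⱼ.
Initial tableau (one row per fragment):
  row 1: a1 a2 b13 b14 a5 a6
  row 2: a1 b22 a3 a4 a5 b26
  row 3: a1 a2 b33 a4 a5 a6
Rows 2 and 3 agree on Balance; apply Balance→Branch and equate their Branch entries.
Rows 1 and 2 agree on CName; apply CName→Type and equate their Type entries.
Row 2 is now all distinguished symbols — the join is lossless.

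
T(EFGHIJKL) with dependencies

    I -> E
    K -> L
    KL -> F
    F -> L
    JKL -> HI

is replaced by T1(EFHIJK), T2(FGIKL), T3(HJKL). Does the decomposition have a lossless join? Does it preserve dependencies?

lossy but dependency-preserving

Lossless test (chase): Rows 1 and 2 agree on I; apply I→E and equate their E entries. Rows 1 and 2 agree on K; apply K→L and equate their L entries. Rows 1 and 3 agree on KL; apply KL→F and equate their F entries. Rows 1 and 3 agree on JKL; apply JKL→HI and equate their HI entries. Rows 1 and 3 agree on I; apply I→E and equate their E entries. No row becomes fully distinguished — the join is lossy.
Dependency preservation: JKL → HI is not contained in any single fragment, but the restricted closure of its left-hand side across the fragments still reaches the right-hand side; the remaining FDs each lie inside some fragment. All dependencies are preserved.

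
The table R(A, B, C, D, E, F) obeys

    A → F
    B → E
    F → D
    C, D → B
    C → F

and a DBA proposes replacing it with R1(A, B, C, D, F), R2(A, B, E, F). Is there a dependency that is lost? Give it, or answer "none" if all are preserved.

none

A → F lies within R1.
B → E lies within R2.
F → D lies within R1.
C, D → B lies within R1.
C → F lies within R1.
Every dependency is enforceable on the fragments, so the decomposition is dependency-preserving.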